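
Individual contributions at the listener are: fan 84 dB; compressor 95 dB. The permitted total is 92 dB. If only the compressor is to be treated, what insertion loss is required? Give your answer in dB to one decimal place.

3.7 dB

Fixed contribution from the other source: Σ 10^(L/10) = 10^(84/10) = 2.512e+08 (84.00 dB).
To meet 92 dB overall, the treated compressor may contribute at most 10^(92/10) − 2.512e+08 = 1.334e+09, i.e. 91.25 dB.
Required insertion loss = 95 − 91.25 = 3.75 dB.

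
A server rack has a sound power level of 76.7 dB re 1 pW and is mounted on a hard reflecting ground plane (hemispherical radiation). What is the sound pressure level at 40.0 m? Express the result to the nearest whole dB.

37 dB

Free-field hemispherical radiation: L_p = L_w − 10·log₁₀(2π·r²), r = 40.0 m.
2π·r² = 1.005e+04 m², 10·log₁₀ of that is 40.023 dB.
L_p = 76.7 − 40.023 = 36.68 dB.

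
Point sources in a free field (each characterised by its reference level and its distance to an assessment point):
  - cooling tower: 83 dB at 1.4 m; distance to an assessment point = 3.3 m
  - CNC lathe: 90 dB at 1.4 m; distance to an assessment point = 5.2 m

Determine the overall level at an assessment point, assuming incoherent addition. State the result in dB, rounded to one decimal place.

Apply inverse-square spreading to bring every level to the receiver, then sum 10^(L/10).
cooling tower: 83 − 20·log₁₀(3.3/1.4) = 83 − 7.45 = 75.55 dB.
CNC lathe: 90 − 20·log₁₀(5.2/1.4) = 90 − 11.40 = 78.60 dB.
Σ 10^(L/10) = 1.084e+08 → L_total = 10·log₁₀(1.084e+08) = 80.35 dB.

80.4 dB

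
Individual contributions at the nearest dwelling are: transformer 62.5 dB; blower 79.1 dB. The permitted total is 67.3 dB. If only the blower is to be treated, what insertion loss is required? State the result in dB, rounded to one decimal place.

Everything except the blower sums to 10^(62.5/10) = 1.778e+06 in linear terms, 62.50 dB.
To meet 67.3 dB overall, the treated blower may contribute at most 10^(67.3/10) − 1.778e+06 = 3.592e+06, i.e. 65.55 dB.
So the blower must be reduced from 79.1 to 65.55 dB: IL = 13.55 dB.

13.5 dB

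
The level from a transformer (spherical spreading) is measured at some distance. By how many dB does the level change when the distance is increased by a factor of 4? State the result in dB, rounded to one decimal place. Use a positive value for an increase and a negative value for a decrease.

Point-source spreading: ΔL = −20·log₁₀(r₂/r₁).
ΔL = −20·log₁₀(4) = -12.04 dB.

-12.0 dB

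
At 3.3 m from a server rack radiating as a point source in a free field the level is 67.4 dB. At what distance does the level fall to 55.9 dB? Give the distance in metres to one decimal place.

Point-source spreading drops the level by 20·log₁₀(r₂/r₁); inverting, r₂/r₁ = 10^(ΔL/20).
r₂ = 3.3·10^((67.4−55.9)/20) = 3.3·10^(11.5/20) = 12.40 m.

12.4 m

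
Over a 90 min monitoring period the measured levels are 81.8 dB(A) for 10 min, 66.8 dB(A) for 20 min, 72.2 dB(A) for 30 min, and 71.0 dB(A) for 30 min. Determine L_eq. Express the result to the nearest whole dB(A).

74 dB(A)

Weight each interval's intensity by its duration and average over T = 90 min:
Σ tᵢ·10^(Lᵢ/10) = 10·10^(81.8/10) + 20·10^(66.8/10) + 30·10^(72.2/10) + 30·10^(71.0/10) = 2.485e+09.
L_eq = 10·log₁₀(2.485e+09/90) = 74.41 dB(A).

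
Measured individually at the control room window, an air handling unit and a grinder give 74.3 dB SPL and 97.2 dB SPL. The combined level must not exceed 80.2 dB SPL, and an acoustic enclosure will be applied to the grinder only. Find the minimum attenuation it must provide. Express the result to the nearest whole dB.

18 dB

Everything except the grinder sums to 10^(74.3/10) = 2.692e+07 in linear terms, 74.30 dB SPL.
The limit corresponds to 10^(80.2/10) = 1.047e+08; subtracting the fixed part leaves 7.780e+07 for the grinder, i.e. 78.91 dB SPL.
So the grinder must be reduced from 97.2 to 78.91 dB SPL: IL = 18.29 dB.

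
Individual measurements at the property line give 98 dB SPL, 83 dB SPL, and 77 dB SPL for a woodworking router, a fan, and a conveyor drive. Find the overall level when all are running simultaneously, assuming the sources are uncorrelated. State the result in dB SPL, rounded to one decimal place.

Incoherent sources combine by intensity addition: L_total = 10·log₁₀(Σ 10^(L_i/10)).
Σ 10^(L/10) = 10^(98/10) + 10^(83/10) + 10^(77/10) = 6.559e+09.
L_total = 10·log₁₀(6.559e+09) = 98.17 dB SPL.

98.2 dB SPL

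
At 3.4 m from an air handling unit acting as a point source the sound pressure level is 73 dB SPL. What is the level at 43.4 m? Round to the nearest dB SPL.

51 dB SPL

Point-source attenuation: ΔL = 20·log₁₀(r₂/r₁) = 20·log₁₀(43.4/3.4) = 22.120 dB.
L₂ = 73 − 20·log₁₀(43.4/3.4) = 73 − 22.120 = 50.88 dB SPL.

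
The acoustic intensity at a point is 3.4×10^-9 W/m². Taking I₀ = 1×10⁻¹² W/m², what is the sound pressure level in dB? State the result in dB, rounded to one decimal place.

35.3 dB

I/I₀ = 3.4×10^-9/10⁻¹² = 3.4×10^3, and L = 10·log₁₀(I/I₀).
L = 10·(0.5315 + 3) = 35.31 dB.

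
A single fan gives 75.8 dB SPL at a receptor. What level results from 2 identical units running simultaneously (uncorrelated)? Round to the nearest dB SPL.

79 dB SPL

L_total = L₁ + 10·log₁₀ N for N identical incoherent sources.
L_total = 75.8 + 10·log₁₀(2) = 75.8 + 3.010 = 78.81 dB SPL.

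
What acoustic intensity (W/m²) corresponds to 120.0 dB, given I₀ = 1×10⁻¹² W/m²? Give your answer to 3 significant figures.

1.00 W/m²

L = 10·log₁₀(I/I₀) ⇒ I = I₀·10^(L/10) = 10⁻¹² × 10^12.00.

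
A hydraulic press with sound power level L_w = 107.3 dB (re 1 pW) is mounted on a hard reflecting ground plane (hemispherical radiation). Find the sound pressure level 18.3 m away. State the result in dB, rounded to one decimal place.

74.1 dB

Free-field hemispherical radiation: L_p = L_w − 10·log₁₀(2π·r²), r = 18.3 m.
2π·r² = 2104 m², 10·log₁₀ of that is 33.231 dB.
L_p = 107.3 − 33.231 = 74.07 dB.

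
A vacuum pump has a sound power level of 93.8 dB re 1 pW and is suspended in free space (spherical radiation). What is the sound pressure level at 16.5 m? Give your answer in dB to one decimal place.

58.5 dB

L_p = L_w − 10·log₁₀(4π·r²) with r = 16.5 m.
4π·r² = 3421 m², 10·log₁₀ of that is 35.342 dB.
L_p = 93.8 − 35.342 = 58.46 dB.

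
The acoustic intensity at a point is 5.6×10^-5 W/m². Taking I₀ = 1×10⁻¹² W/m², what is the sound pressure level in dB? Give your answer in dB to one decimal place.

Dividing by I₀ shifts the exponent by 12: I/I₀ = 5.6×10^7.
L = 10·(0.7482 + 7) = 77.48 dB.

77.5 dB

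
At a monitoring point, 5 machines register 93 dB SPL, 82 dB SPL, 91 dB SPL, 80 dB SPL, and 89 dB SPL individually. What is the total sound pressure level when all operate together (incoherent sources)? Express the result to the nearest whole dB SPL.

96 dB SPL

For uncorrelated sources the intensities add, so convert each level to linear form, sum, and take 10·log₁₀ of the total.
Σ 10^(L/10) = 10^(93/10) + 10^(82/10) + 10^(91/10) + 10^(80/10) + 10^(89/10) = 4.307e+09.
L_total = 10·log₁₀(4.307e+09) = 96.34 dB SPL.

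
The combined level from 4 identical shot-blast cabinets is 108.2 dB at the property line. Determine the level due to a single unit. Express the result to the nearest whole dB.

102 dB

4 equal contributions raise the level by 10·log₁₀ 4 = 6.021 dB, so each unit alone gives 108.2 − 6.021.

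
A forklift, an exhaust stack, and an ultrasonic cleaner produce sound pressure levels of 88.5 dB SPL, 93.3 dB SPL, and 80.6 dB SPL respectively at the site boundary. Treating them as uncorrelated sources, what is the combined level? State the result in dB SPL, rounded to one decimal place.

94.7 dB SPL

Incoherent sources combine by intensity addition: L_total = 10·log₁₀(Σ 10^(L_i/10)).
Σ 10^(L/10) = 10^(88.5/10) + 10^(93.3/10) + 10^(80.6/10) = 2.961e+09.
L_total = 10·log₁₀(2.961e+09) = 94.71 dB SPL.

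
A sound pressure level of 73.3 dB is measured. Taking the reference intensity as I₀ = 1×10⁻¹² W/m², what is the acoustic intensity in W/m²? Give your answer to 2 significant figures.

L = 10·log₁₀(I/I₀) ⇒ I = I₀·10^(L/10) = 10⁻¹² × 10^7.33.

2.1e-05 W/m²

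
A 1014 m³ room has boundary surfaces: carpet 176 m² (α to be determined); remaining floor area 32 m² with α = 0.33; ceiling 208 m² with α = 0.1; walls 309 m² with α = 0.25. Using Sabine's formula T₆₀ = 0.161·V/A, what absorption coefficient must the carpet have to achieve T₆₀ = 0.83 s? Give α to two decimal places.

Required total absorption A = 0.161·1014/0.83 = 196.69 m².
Absorption from the other surfaces = 32·0.33 + 208·0.1 + 309·0.25 = 108.61 m², so the carpet must supply 88.08 m² over 176 m².
α = 88.08/176 = 0.500.

0.50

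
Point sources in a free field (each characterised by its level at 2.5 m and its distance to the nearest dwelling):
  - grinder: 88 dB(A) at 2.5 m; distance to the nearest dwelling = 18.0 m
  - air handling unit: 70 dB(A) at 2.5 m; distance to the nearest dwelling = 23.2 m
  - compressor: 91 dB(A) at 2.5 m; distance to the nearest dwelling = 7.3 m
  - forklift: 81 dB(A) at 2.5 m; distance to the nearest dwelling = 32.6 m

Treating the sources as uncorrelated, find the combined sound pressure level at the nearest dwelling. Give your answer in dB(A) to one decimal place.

82.1 dB(A)

Propagate each source to the receiver with L = L_ref − 20·log₁₀(r/r_ref), then add intensities.
grinder: 88 − 20·log₁₀(18.0/2.5) = 88 − 17.15 = 70.85 dB(A).
air handling unit: 70 − 20·log₁₀(23.2/2.5) = 70 − 19.35 = 50.65 dB(A).
compressor: 91 − 20·log₁₀(7.3/2.5) = 91 − 9.31 = 81.69 dB(A).
forklift: 81 − 20·log₁₀(32.6/2.5) = 81 − 22.31 = 58.69 dB(A).
Σ 10^(L/10) = 1.607e+08 → L_total = 10·log₁₀(1.607e+08) = 82.06 dB(A).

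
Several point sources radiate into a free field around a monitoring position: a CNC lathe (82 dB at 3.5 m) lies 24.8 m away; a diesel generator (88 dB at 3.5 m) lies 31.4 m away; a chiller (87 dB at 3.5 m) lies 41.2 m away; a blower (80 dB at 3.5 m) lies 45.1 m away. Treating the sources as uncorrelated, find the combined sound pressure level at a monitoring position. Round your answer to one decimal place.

71.8 dB

First find each source's level at the receiver (point-source: −20·log₁₀(r/r_ref)), then combine on an intensity basis.
CNC lathe: 82 − 20·log₁₀(24.8/3.5) = 82 − 17.01 = 64.99 dB.
diesel generator: 88 − 20·log₁₀(31.4/3.5) = 88 − 19.06 = 68.94 dB.
chiller: 87 − 20·log₁₀(41.2/3.5) = 87 − 21.42 = 65.58 dB.
blower: 80 − 20·log₁₀(45.1/3.5) = 80 − 22.20 = 57.80 dB.
Σ 10^(L/10) = 1.522e+07 → L_total = 10·log₁₀(1.522e+07) = 71.82 dB.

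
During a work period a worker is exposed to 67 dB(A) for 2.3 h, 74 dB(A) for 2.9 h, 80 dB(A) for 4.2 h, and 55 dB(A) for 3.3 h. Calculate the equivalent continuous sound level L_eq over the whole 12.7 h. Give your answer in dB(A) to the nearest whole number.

76 dB(A)

Weight each interval's intensity by its duration and average over T = 12.7 h:
Σ tᵢ·10^(Lᵢ/10) = 2.3·10^(67/10) + 2.9·10^(74/10) + 4.2·10^(80/10) + 3.3·10^(55/10) = 5.054e+08.
L_eq = 10·log₁₀(5.054e+08/12.7) = 76.00 dB(A).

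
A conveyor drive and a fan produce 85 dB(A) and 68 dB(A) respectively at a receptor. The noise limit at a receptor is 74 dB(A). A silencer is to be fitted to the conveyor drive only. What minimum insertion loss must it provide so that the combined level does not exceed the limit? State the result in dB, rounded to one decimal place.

Fixed contribution from the other source: Σ 10^(L/10) = 10^(68/10) = 6.310e+06 (68.00 dB(A)).
The limit corresponds to 10^(74/10) = 2.512e+07; subtracting the fixed part leaves 1.881e+07 for the conveyor drive, i.e. 72.74 dB(A).
Required insertion loss = 85 − 72.74 = 12.26 dB.

12.3 dB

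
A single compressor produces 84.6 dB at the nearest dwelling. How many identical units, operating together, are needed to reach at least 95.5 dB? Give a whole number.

13

N identical sources give L₁ + 10·log₁₀ N, so require 10·log₁₀ N ≥ 95.5 − 84.6 = 10.9 dB.
N ≥ 10^(10.9/10) = 12.303, so N = 13.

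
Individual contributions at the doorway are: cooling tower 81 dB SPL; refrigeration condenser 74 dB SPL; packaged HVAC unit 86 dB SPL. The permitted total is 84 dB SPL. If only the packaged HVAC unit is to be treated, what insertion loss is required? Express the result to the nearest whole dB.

The untreated sources together contribute 10^(81/10) + 10^(74/10) = 1.510e+08, i.e. 81.79 dB SPL.
To meet 84 dB SPL overall, the treated packaged HVAC unit may contribute at most 10^(84/10) − 1.510e+08 = 1.002e+08, i.e. 80.01 dB SPL.
Required insertion loss = 86 − 80.01 = 5.99 dB.

6 dB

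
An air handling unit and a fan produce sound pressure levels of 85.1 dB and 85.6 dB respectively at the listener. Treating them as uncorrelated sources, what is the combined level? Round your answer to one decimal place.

88.4 dB

Incoherent sources combine by intensity addition: L_total = 10·log₁₀(Σ 10^(L_i/10)).
Σ 10^(L/10) = 10^(85.1/10) + 10^(85.6/10) = 6.867e+08.
L_total = 10·log₁₀(6.867e+08) = 88.37 dB.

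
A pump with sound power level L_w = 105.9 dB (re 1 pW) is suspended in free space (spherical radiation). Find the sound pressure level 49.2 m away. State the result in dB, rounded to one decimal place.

Free-field spherical radiation: L_p = L_w − 10·log₁₀(4π·r²), r = 49.2 m.
4π·r² = 3.042e+04 m², 10·log₁₀ of that is 44.831 dB.
L_p = 105.9 − 44.831 = 61.07 dB.

61.1 dB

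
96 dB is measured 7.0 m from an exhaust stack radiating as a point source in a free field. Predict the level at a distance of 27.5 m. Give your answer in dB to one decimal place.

For a point source, L₂ = L₁ − 20·log₁₀(r₂/r₁).
L₂ = 96 − 20·log₁₀(27.5/7.0) = 96 − 11.885 = 84.12 dB.

84.1 dB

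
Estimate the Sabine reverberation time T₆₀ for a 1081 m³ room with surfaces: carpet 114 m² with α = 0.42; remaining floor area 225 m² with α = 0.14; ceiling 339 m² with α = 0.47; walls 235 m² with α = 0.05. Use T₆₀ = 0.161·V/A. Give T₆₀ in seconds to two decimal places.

Summing Sᵢαᵢ: 114·0.42 + 225·0.14 + 339·0.47 + 235·0.05 = 250.46 m².
T₆₀ = 0.161·V/A = 0.161·1081/250.46 = 0.695 s.

0.69 s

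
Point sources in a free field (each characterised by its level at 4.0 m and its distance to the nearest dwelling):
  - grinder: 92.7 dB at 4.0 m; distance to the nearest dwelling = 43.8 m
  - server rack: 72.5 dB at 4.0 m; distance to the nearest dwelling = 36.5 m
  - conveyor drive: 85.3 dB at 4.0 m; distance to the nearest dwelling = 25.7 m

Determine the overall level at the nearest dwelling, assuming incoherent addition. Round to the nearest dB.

74 dB

First find each source's level at the receiver (point-source: −20·log₁₀(r/r_ref)), then combine on an intensity basis.
grinder: 92.7 − 20·log₁₀(43.8/4.0) = 92.7 − 20.79 = 71.91 dB.
server rack: 72.5 − 20·log₁₀(36.5/4.0) = 72.5 − 19.20 = 53.30 dB.
conveyor drive: 85.3 − 20·log₁₀(25.7/4.0) = 85.3 − 16.16 = 69.14 dB.
Σ 10^(L/10) = 2.395e+07 → L_total = 10·log₁₀(2.395e+07) = 73.79 dB.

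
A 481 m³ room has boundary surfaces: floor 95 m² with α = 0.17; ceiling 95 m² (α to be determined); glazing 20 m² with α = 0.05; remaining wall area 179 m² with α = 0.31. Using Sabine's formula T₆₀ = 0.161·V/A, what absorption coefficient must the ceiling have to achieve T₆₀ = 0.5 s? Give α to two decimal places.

Required total absorption A = 0.161·481/0.5 = 154.88 m².
Absorption from the other surfaces = 95·0.17 + 20·0.05 + 179·0.31 = 72.64 m², so the ceiling must supply 82.24 m² over 95 m².
α = 82.24/95 = 0.866.

0.87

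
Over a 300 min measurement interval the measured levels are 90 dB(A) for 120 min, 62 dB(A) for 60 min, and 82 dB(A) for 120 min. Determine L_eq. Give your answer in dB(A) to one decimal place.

Weight each interval's intensity by its duration and average over T = 300 min:
Σ tᵢ·10^(Lᵢ/10) = 120·10^(90/10) + 60·10^(62/10) + 120·10^(82/10) = 1.391e+11.
L_eq = 10·log₁₀(1.391e+11/300) = 86.66 dB(A).

86.7 dB(A)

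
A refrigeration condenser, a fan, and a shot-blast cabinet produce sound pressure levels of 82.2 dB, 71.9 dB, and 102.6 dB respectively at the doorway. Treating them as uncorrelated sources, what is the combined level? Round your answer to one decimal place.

102.6 dB

Incoherent sources combine by intensity addition: L_total = 10·log₁₀(Σ 10^(L_i/10)).
Σ 10^(L/10) = 10^(82.2/10) + 10^(71.9/10) + 10^(102.6/10) = 1.838e+10.
L_total = 10·log₁₀(1.838e+10) = 102.64 dB.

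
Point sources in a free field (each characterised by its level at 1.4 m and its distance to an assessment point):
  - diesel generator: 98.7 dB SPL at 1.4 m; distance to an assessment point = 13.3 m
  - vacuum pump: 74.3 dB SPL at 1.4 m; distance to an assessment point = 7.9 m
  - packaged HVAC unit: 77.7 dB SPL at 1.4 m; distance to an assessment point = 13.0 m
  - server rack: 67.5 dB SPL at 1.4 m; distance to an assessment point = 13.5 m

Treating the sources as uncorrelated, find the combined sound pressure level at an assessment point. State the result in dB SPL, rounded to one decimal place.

Apply inverse-square spreading to bring every level to the receiver, then sum 10^(L/10).
diesel generator: 98.7 − 20·log₁₀(13.3/1.4) = 98.7 − 19.55 = 79.15 dB SPL.
vacuum pump: 74.3 − 20·log₁₀(7.9/1.4) = 74.3 − 15.03 = 59.27 dB SPL.
packaged HVAC unit: 77.7 − 20·log₁₀(13.0/1.4) = 77.7 − 19.36 = 58.34 dB SPL.
server rack: 67.5 − 20·log₁₀(13.5/1.4) = 67.5 − 19.68 = 47.82 dB SPL.
Σ 10^(L/10) = 8.373e+07 → L_total = 10·log₁₀(8.373e+07) = 79.23 dB SPL.

79.2 dB SPL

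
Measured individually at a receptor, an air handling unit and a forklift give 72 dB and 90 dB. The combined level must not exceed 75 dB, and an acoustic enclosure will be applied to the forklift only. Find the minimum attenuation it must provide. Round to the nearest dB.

18 dB

Fixed contribution from the other source: Σ 10^(L/10) = 10^(72/10) = 1.585e+07 (72.00 dB).
To meet 75 dB overall, the treated forklift may contribute at most 10^(75/10) − 1.585e+07 = 1.577e+07, i.e. 71.98 dB.
So the forklift must be reduced from 90 to 71.98 dB: IL = 18.02 dB.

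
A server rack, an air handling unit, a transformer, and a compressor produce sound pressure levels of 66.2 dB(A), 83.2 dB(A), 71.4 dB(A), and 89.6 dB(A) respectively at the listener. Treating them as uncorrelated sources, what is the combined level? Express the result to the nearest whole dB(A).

91 dB(A)

For uncorrelated sources the intensities add, so convert each level to linear form, sum, and take 10·log₁₀ of the total.
Σ 10^(L/10) = 10^(66.2/10) + 10^(83.2/10) + 10^(71.4/10) + 10^(89.6/10) = 1.139e+09.
L_total = 10·log₁₀(1.139e+09) = 90.56 dB(A).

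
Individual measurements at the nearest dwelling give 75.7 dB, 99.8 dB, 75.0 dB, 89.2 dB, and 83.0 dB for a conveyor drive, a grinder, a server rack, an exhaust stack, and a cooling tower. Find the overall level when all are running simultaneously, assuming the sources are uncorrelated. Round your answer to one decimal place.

100.3 dB

For uncorrelated sources the intensities add, so convert each level to linear form, sum, and take 10·log₁₀ of the total.
Σ 10^(L/10) = 10^(75.7/10) + 10^(99.8/10) + 10^(75.0/10) + 10^(89.2/10) + 10^(83.0/10) = 1.065e+10.
L_total = 10·log₁₀(1.065e+10) = 100.27 dB.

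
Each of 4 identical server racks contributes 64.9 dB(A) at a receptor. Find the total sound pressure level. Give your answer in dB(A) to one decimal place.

70.9 dB(A)

N identical incoherent sources raise the level by 10·log₁₀ N.
L_total = 64.9 + 10·log₁₀(4) = 64.9 + 6.021 = 70.92 dB(A).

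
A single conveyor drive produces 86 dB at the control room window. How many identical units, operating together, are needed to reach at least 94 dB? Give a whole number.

7

Need L₁ + 10·log₁₀ N ≥ 94, i.e. log₁₀ N ≥ 0.80.
N ≥ 10^(8.0/10) = 6.310, so N = 7.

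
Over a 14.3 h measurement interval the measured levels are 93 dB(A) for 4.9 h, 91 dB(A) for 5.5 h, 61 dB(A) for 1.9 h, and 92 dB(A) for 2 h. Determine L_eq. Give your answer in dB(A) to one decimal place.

Weight each interval's intensity by its duration and average over T = 14.3 h:
Σ tᵢ·10^(Lᵢ/10) = 4.9·10^(93/10) + 5.5·10^(91/10) + 1.9·10^(61/10) + 2·10^(92/10) = 1.987e+10.
L_eq = 10·log₁₀(1.987e+10/14.3) = 91.43 dB(A).

91.4 dB(A)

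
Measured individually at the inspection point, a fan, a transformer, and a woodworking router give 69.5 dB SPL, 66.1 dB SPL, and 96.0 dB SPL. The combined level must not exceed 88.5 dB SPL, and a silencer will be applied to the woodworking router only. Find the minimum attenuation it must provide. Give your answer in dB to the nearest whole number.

8 dB

The untreated sources together contribute 10^(69.5/10) + 10^(66.1/10) = 1.299e+07, i.e. 71.13 dB SPL.
To meet 88.5 dB SPL overall, the treated woodworking router may contribute at most 10^(88.5/10) − 1.299e+07 = 6.950e+08, i.e. 88.42 dB SPL.
Required insertion loss = 96.0 − 88.42 = 7.58 dB.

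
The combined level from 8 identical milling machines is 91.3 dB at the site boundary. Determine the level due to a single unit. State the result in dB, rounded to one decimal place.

82.3 dB

Dividing the total intensity by 8 lowers the level by 10·log₁₀ 8 = 9.031 dB: L₁ = 91.3 − 9.031.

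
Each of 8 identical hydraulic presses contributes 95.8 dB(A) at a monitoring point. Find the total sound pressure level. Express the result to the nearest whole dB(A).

With 8 equal, uncorrelated contributions the intensity is 8× that of one unit, giving a rise of 10·log₁₀ 8.
L_total = 95.8 + 10·log₁₀(8) = 95.8 + 9.031 = 104.83 dB(A).

105 dB(A)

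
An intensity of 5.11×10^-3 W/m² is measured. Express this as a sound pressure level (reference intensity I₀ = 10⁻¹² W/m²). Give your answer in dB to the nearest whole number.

L = 10·log₁₀(I/I₀) = 10·log₁₀(5.11×10^-3/10⁻¹²) = 10·log₁₀(5.11×10^9).
L = 10·(0.7084 + 9) = 97.08 dB.

97 dB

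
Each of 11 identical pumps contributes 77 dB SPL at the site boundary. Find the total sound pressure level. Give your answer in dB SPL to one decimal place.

N identical incoherent sources raise the level by 10·log₁₀ N.
L_total = 77 + 10·log₁₀(11) = 77 + 10.414 = 87.41 dB SPL.

87.4 dB SPL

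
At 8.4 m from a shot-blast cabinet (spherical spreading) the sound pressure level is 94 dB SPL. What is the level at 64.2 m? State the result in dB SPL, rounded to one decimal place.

Spherical spreading from a point source gives a 20·log₁₀(r₂/r₁) drop.
L₂ = 94 − 20·log₁₀(64.2/8.4) = 94 − 17.665 = 76.33 dB SPL.

76.3 dB SPL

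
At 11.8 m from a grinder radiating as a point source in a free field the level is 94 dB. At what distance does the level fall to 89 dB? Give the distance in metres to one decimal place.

For a point source L₁ − L₂ = 20·log₁₀(r₂/r₁), so r₂ = r₁·10^((L₁−L₂)/20).
r₂ = 11.8·10^((94−89)/20) = 11.8·10^(5.0/20) = 20.98 m.

21.0 m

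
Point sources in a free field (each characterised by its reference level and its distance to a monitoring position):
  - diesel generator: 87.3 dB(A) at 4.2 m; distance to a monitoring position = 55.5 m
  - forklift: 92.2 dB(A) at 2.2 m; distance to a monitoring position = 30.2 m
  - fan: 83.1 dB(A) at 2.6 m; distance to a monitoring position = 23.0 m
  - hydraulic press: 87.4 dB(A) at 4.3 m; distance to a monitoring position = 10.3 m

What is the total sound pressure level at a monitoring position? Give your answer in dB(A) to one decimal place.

Apply inverse-square spreading to bring every level to the receiver, then sum 10^(L/10).
diesel generator: 87.3 − 20·log₁₀(55.5/4.2) = 87.3 − 22.42 = 64.88 dB(A).
forklift: 92.2 − 20·log₁₀(30.2/2.2) = 92.2 − 22.75 = 69.45 dB(A).
fan: 83.1 − 20·log₁₀(23.0/2.6) = 83.1 − 18.94 = 64.16 dB(A).
hydraulic press: 87.4 − 20·log₁₀(10.3/4.3) = 87.4 − 7.59 = 79.81 dB(A).
Σ 10^(L/10) = 1.103e+08 → L_total = 10·log₁₀(1.103e+08) = 80.42 dB(A).

80.4 dB(A)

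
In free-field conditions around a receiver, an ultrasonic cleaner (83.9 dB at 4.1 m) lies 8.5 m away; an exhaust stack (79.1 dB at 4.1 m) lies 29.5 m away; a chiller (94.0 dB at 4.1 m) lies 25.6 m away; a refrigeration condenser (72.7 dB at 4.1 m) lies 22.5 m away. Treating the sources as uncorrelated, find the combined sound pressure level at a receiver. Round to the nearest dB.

81 dB

Apply inverse-square spreading to bring every level to the receiver, then sum 10^(L/10).
ultrasonic cleaner: 83.9 − 20·log₁₀(8.5/4.1) = 83.9 − 6.33 = 77.57 dB.
exhaust stack: 79.1 − 20·log₁₀(29.5/4.1) = 79.1 − 17.14 = 61.96 dB.
chiller: 94.0 − 20·log₁₀(25.6/4.1) = 94.0 − 15.91 = 78.09 dB.
refrigeration condenser: 72.7 − 20·log₁₀(22.5/4.1) = 72.7 − 14.79 = 57.91 dB.
Σ 10^(L/10) = 1.237e+08 → L_total = 10·log₁₀(1.237e+08) = 80.92 dB.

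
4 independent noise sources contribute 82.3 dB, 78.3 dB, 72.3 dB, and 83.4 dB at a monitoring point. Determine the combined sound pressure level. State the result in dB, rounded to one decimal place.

Incoherent sources combine by intensity addition: L_total = 10·log₁₀(Σ 10^(L_i/10)).
Σ 10^(L/10) = 10^(82.3/10) + 10^(78.3/10) + 10^(72.3/10) + 10^(83.4/10) = 4.732e+08.
L_total = 10·log₁₀(4.732e+08) = 86.75 dB.

86.8 dB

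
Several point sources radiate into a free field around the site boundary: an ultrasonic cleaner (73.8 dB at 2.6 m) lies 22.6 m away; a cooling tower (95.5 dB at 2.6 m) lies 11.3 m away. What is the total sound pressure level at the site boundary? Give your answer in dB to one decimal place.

82.7 dB

First find each source's level at the receiver (point-source: −20·log₁₀(r/r_ref)), then combine on an intensity basis.
ultrasonic cleaner: 73.8 − 20·log₁₀(22.6/2.6) = 73.8 − 18.78 = 55.02 dB.
cooling tower: 95.5 − 20·log₁₀(11.3/2.6) = 95.5 − 12.76 = 82.74 dB.
Σ 10^(L/10) = 1.882e+08 → L_total = 10·log₁₀(1.882e+08) = 82.75 dB.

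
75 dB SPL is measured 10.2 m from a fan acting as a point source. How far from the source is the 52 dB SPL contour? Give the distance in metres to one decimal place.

The 23.0 dB drop corresponds to a distance ratio of 10^(23.0/20) for a point source.
r₂ = 10.2·10^((75−52)/20) = 10.2·10^(23.0/20) = 144.08 m.

144.1 m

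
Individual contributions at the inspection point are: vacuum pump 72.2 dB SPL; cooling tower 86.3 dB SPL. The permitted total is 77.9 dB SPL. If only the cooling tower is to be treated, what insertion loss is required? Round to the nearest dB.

The untreated sources together contribute 10^(72.2/10) = 1.660e+07, i.e. 72.20 dB SPL.
The limit corresponds to 10^(77.9/10) = 6.166e+07; subtracting the fixed part leaves 4.506e+07 for the cooling tower, i.e. 76.54 dB SPL.
So the cooling tower must be reduced from 86.3 to 76.54 dB SPL: IL = 9.76 dB.

10 dB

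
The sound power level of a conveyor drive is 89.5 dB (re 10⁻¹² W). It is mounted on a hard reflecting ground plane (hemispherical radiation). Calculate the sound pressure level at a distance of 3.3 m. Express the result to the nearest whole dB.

L_p = L_w − 10·log₁₀(2π·r²) with r = 3.3 m.
2π·r² = 68.42 m², 10·log₁₀ of that is 18.352 dB.
L_p = 89.5 − 18.352 = 71.15 dB.

71 dB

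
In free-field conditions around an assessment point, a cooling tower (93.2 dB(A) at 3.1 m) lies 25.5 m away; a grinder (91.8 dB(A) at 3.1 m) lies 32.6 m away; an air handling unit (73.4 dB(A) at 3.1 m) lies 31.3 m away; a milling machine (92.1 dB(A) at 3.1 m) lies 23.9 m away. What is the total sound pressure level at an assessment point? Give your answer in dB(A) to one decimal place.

Apply inverse-square spreading to bring every level to the receiver, then sum 10^(L/10).
cooling tower: 93.2 − 20·log₁₀(25.5/3.1) = 93.2 − 18.30 = 74.90 dB(A).
grinder: 91.8 − 20·log₁₀(32.6/3.1) = 91.8 − 20.44 = 71.36 dB(A).
air handling unit: 73.4 − 20·log₁₀(31.3/3.1) = 73.4 − 20.08 = 53.32 dB(A).
milling machine: 92.1 − 20·log₁₀(23.9/3.1) = 92.1 − 17.74 = 74.36 dB(A).
Σ 10^(L/10) = 7.206e+07 → L_total = 10·log₁₀(7.206e+07) = 78.58 dB(A).

78.6 dB(A)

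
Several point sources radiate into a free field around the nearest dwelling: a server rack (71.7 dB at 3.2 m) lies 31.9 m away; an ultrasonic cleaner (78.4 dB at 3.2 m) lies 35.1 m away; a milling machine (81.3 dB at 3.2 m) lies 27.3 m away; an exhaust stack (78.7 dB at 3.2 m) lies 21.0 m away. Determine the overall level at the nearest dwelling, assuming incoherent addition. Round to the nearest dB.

66 dB

Apply inverse-square spreading to bring every level to the receiver, then sum 10^(L/10).
server rack: 71.7 − 20·log₁₀(31.9/3.2) = 71.7 − 19.97 = 51.73 dB.
ultrasonic cleaner: 78.4 − 20·log₁₀(35.1/3.2) = 78.4 − 20.80 = 57.60 dB.
milling machine: 81.3 − 20·log₁₀(27.3/3.2) = 81.3 − 18.62 = 62.68 dB.
exhaust stack: 78.7 − 20·log₁₀(21.0/3.2) = 78.7 − 16.34 = 62.36 dB.
Σ 10^(L/10) = 4.299e+06 → L_total = 10·log₁₀(4.299e+06) = 66.33 dB.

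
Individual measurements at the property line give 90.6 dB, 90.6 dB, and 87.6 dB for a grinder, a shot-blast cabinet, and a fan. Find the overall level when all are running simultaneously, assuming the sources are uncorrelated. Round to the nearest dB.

Incoherent sources combine by intensity addition: L_total = 10·log₁₀(Σ 10^(L_i/10)).
Σ 10^(L/10) = 10^(90.6/10) + 10^(90.6/10) + 10^(87.6/10) = 2.872e+09.
L_total = 10·log₁₀(2.872e+09) = 94.58 dB.

95 dB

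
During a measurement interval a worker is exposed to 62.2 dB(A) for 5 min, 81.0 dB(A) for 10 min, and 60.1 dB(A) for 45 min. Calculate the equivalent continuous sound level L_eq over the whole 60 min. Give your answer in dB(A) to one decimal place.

Weight each interval's intensity by its duration and average over T = 60 min:
Σ tᵢ·10^(Lᵢ/10) = 5·10^(62.2/10) + 10·10^(81.0/10) + 45·10^(60.1/10) = 1.313e+09.
L_eq = 10·log₁₀(1.313e+09/60) = 73.40 dB(A).

73.4 dB(A)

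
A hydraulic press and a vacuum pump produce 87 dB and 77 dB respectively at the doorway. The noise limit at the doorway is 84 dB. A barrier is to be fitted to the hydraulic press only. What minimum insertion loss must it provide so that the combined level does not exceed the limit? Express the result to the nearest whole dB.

4 dB

Fixed contribution from the other source: Σ 10^(L/10) = 10^(77/10) = 5.012e+07 (77.00 dB).
To meet 84 dB overall, the treated hydraulic press may contribute at most 10^(84/10) − 5.012e+07 = 2.011e+08, i.e. 83.03 dB.
Required insertion loss = 87 − 83.03 = 3.97 dB.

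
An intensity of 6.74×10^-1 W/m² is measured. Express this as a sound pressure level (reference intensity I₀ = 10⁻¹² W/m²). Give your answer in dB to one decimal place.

I/I₀ = 6.74×10^-1/10⁻¹² = 6.74×10^11, and L = 10·log₁₀(I/I₀).
L = 10·(0.8287 + 11) = 118.29 dB.

118.3 dB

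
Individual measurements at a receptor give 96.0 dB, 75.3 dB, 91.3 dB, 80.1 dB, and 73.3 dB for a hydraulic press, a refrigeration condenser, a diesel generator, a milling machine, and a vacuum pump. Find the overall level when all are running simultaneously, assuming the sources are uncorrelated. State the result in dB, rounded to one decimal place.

97.4 dB

Incoherent sources combine by intensity addition: L_total = 10·log₁₀(Σ 10^(L_i/10)).
Σ 10^(L/10) = 10^(96.0/10) + 10^(75.3/10) + 10^(91.3/10) + 10^(80.1/10) + 10^(73.3/10) = 5.488e+09.
L_total = 10·log₁₀(5.488e+09) = 97.39 dB.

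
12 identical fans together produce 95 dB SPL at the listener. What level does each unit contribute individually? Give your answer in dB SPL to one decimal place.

12 equal contributions raise the level by 10·log₁₀ 12 = 10.792 dB, so each unit alone gives 95 − 10.792.

84.2 dB SPL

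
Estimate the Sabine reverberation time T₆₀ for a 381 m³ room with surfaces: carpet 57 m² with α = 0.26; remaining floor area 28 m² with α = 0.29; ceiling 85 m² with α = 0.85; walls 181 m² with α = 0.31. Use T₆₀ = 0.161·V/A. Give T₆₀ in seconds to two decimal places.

0.41 s

Summing Sᵢαᵢ: 57·0.26 + 28·0.29 + 85·0.85 + 181·0.31 = 151.30 m².
T₆₀ = 0.161·V/A = 0.161·381/151.30 = 0.405 s.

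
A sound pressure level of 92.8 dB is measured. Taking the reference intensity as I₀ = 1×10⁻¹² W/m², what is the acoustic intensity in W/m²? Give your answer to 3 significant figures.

I/I₀ = 10^(92.8/10) = 1.905e+09, so I = 1.905e+09 × 10⁻¹² W/m².

0.00191 W/m²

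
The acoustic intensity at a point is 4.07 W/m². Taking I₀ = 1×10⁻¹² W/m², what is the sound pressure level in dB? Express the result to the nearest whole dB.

L = 10·log₁₀(I/I₀) = 10·log₁₀(4.07/10⁻¹²) = 10·log₁₀(4.07×10^12).
L = 10·(0.6096 + 12) = 126.10 dB.

126 dB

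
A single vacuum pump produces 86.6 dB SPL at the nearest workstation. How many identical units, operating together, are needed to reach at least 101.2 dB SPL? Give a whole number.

Need L₁ + 10·log₁₀ N ≥ 101.2, i.e. log₁₀ N ≥ 1.46.
N ≥ 10^(14.6/10) = 28.840, so N = 29.

29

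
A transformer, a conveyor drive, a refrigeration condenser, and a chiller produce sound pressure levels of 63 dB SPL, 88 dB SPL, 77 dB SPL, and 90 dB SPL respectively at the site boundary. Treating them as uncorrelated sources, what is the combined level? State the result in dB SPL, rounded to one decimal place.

92.3 dB SPL

For uncorrelated sources the intensities add, so convert each level to linear form, sum, and take 10·log₁₀ of the total.
Σ 10^(L/10) = 10^(63/10) + 10^(88/10) + 10^(77/10) + 10^(90/10) = 1.683e+09.
L_total = 10·log₁₀(1.683e+09) = 92.26 dB SPL.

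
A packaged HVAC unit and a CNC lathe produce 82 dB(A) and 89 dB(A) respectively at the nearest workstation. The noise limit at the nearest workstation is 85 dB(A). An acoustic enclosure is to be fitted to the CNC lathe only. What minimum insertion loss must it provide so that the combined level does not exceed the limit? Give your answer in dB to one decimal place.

7.0 dB

The untreated sources together contribute 10^(82/10) = 1.585e+08, i.e. 82.00 dB(A).
The limit corresponds to 10^(85/10) = 3.162e+08; subtracting the fixed part leaves 1.577e+08 for the CNC lathe, i.e. 81.98 dB(A).
Required insertion loss = 89 − 81.98 = 7.02 dB.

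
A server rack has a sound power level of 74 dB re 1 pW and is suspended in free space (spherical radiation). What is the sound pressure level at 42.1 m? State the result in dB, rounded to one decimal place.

The power spreads over a sphere of area 4π·r², so L_p = L_w − 10·log₁₀(4π·r²).
4π·r² = 2.227e+04 m², 10·log₁₀ of that is 43.478 dB.
L_p = 74 − 43.478 = 30.52 dB.

30.5 dB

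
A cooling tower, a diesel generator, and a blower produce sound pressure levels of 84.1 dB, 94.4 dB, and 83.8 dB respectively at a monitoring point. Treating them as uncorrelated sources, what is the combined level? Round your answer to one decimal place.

For uncorrelated sources the intensities add, so convert each level to linear form, sum, and take 10·log₁₀ of the total.
Σ 10^(L/10) = 10^(84.1/10) + 10^(94.4/10) + 10^(83.8/10) = 3.251e+09.
L_total = 10·log₁₀(3.251e+09) = 95.12 dB.

95.1 dB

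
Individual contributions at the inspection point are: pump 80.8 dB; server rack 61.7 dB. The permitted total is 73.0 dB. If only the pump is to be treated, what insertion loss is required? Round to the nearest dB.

Everything except the pump sums to 10^(61.7/10) = 1.479e+06 in linear terms, 61.70 dB.
The limit corresponds to 10^(73.0/10) = 1.995e+07; subtracting the fixed part leaves 1.847e+07 for the pump, i.e. 72.67 dB.
Required insertion loss = 80.8 − 72.67 = 8.13 dB.

8 dB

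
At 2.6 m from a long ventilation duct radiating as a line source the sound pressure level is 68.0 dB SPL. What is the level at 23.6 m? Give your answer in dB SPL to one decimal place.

Line-source attenuation: ΔL = 10·log₁₀(r₂/r₁) = 10·log₁₀(23.6/2.6) = 9.579 dB.
L₂ = 68.0 − 10·log₁₀(23.6/2.6) = 68.0 − 9.579 = 58.42 dB SPL.

58.4 dB SPL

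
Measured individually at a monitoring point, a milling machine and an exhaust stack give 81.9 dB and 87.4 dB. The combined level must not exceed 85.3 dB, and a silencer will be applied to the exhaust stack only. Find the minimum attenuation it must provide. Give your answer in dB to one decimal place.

The untreated sources together contribute 10^(81.9/10) = 1.549e+08, i.e. 81.90 dB.
The limit corresponds to 10^(85.3/10) = 3.388e+08; subtracting the fixed part leaves 1.840e+08 for the exhaust stack, i.e. 82.65 dB.
Required insertion loss = 87.4 − 82.65 = 4.75 dB.

4.8 dB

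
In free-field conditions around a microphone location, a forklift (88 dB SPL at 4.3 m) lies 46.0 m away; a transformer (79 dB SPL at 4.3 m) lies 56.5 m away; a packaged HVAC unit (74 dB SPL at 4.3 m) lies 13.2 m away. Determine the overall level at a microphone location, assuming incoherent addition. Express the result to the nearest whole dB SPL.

69 dB SPL

Propagate each source to the receiver with L = L_ref − 20·log₁₀(r/r_ref), then add intensities.
forklift: 88 − 20·log₁₀(46.0/4.3) = 88 − 20.59 = 67.41 dB SPL.
transformer: 79 − 20·log₁₀(56.5/4.3) = 79 − 22.37 = 56.63 dB SPL.
packaged HVAC unit: 74 − 20·log₁₀(13.2/4.3) = 74 − 9.74 = 64.26 dB SPL.
Σ 10^(L/10) = 8.639e+06 → L_total = 10·log₁₀(8.639e+06) = 69.36 dB SPL.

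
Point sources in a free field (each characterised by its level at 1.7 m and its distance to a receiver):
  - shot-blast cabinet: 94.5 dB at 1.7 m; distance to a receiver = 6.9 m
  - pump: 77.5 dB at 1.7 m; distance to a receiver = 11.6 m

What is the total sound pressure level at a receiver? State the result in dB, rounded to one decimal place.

Propagate each source to the receiver with L = L_ref − 20·log₁₀(r/r_ref), then add intensities.
shot-blast cabinet: 94.5 − 20·log₁₀(6.9/1.7) = 94.5 − 12.17 = 82.33 dB.
pump: 77.5 − 20·log₁₀(11.6/1.7) = 77.5 − 16.68 = 60.82 dB.
Σ 10^(L/10) = 1.723e+08 → L_total = 10·log₁₀(1.723e+08) = 82.36 dB.

82.4 dB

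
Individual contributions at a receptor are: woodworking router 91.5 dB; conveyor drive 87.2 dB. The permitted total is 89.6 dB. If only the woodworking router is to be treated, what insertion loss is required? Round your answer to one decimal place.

The untreated sources together contribute 10^(87.2/10) = 5.248e+08, i.e. 87.20 dB.
To meet 89.6 dB overall, the treated woodworking router may contribute at most 10^(89.6/10) − 5.248e+08 = 3.872e+08, i.e. 85.88 dB.
Required insertion loss = 91.5 − 85.88 = 5.62 dB.

5.6 dB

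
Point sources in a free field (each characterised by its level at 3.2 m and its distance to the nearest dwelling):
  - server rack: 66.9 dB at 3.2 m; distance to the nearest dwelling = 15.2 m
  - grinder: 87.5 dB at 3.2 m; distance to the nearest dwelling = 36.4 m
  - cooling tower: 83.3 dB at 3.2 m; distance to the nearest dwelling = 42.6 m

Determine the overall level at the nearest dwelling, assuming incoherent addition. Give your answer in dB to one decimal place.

Propagate each source to the receiver with L = L_ref − 20·log₁₀(r/r_ref), then add intensities.
server rack: 66.9 − 20·log₁₀(15.2/3.2) = 66.9 − 13.53 = 53.37 dB.
grinder: 87.5 − 20·log₁₀(36.4/3.2) = 87.5 − 21.12 = 66.38 dB.
cooling tower: 83.3 − 20·log₁₀(42.6/3.2) = 83.3 − 22.49 = 60.81 dB.
Σ 10^(L/10) = 5.770e+06 → L_total = 10·log₁₀(5.770e+06) = 67.61 dB.

67.6 dB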